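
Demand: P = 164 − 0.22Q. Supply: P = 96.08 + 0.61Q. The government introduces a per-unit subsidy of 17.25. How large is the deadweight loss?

179.25

Competitive equilibrium: 164 − 0.22Q = 96.08 + 0.61Q → Q* = 81.83133, P* = 145.99711.
The subsidy lowers effective supply by 17.25: P = 78.83 + 0.61Q.
New quantity: 164 − 0.22Q = 78.83 + 0.61Q → Q' = 102.61446.
Overproduction ΔQ = 102.61446 − 81.83133 = 20.78313; wedge = subsidy = 17.25.
Deadweight loss = ½ × 20.78313 × 17.25 = 179.25.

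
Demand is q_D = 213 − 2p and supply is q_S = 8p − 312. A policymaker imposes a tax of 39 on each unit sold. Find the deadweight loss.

In inverse form: demand p = 106.5 − 0.5q, supply p = 39 + 0.125q.
Competitive equilibrium: 106.5 − 0.5q = 39 + 0.125q → q* = 108, p* = 52.5.
With the tax, the buyer price exceeds the seller price by 39: (106.5 − 0.5q) − (39 + 0.125q) = 39 → q' = 45.6.
Δq = 108 − 45.6 = 62.4; the wedge equals the tax, 39.
Deadweight loss = ½ × 62.4 × 39 = 1216.80.

1216.80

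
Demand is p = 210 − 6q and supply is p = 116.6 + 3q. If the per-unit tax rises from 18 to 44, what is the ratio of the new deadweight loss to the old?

Competitive equilibrium: 210 − 6q = 116.6 + 3q → q* = 10.3778, p* = 147.7333.
For a per-unit tax t: Δq = t/9, so DWL = ½·t·(t/9) = t²/18.
At t = 18: DWL = 18. At t = 44: DWL = 107.556.
Ratio = (44/18)² = 5.975.

5.975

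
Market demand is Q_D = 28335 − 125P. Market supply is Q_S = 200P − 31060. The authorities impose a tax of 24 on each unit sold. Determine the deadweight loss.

22153.85

In inverse form: demand P = 226.68 − 0.008Q, supply P = 155.3 + 0.005Q.
Competitive equilibrium: 226.68 − 0.008Q = 155.3 + 0.005Q → Q* = 5490.7692, P* = 182.7538.
With the tax, the buyer price exceeds the seller price by 24: (226.68 − 0.008Q) − (155.3 + 0.005Q) = 24 → Q' = 3644.6154.
ΔQ = 5490.7692 − 3644.6154 = 1846.1538; the wedge equals the tax, 24.
Welfare loss = ½ × 1846.1538 × 24 = 22153.85.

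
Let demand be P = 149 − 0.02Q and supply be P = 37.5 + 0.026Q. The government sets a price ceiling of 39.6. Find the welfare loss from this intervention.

Competitive equilibrium: 149 − 0.02Q = 37.5 + 0.026Q → Q* = 2423.91304, P* = 100.52174.
At the ceiling P = 39.6, quantity supplied = (39.6 − 37.5)/0.026 = 80.76923.
Willingness to pay at Q' = 80.76923: 149 − 0.02·80.76923 = 147.38462.
ΔQ = 2423.91304 − 80.76923 = 2343.14381; wedge = 147.38462 − 39.6 = 107.78462.
The triangle = ½ × 2343.14381 × 107.78462 = 126277.43.

126277.43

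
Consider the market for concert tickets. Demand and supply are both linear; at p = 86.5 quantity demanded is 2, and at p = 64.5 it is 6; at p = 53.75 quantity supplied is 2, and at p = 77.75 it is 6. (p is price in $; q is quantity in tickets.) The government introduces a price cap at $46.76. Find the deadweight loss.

$92.59

Demand slope = (64.5 − 86.5)/(6 − 2) = −5.5, so p = 97.5 − 5.5q.
Supply slope = (77.75 − 53.75)/(6 − 2) = 6, so p = 41.75 + 6q.
Competitive equilibrium: 97.5 − 5.5q = 41.75 + 6q → q* = 4.8478, p* = 70.837.
At the ceiling p = 46.76, quantity supplied = (46.76 − 41.75)/6 = 0.835.
Willingness to pay at q' = 0.835: 97.5 − 5.5·0.835 = 92.9075.
Δq = 4.8478 − 0.835 = 4.0128; wedge = 92.9075 − 46.76 = 46.1475.
Deadweight loss = ½ × 4.0128 × 46.1475 = $92.59.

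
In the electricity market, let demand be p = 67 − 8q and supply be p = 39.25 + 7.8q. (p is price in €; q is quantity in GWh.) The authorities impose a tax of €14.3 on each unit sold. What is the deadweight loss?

€6.47

Competitive equilibrium: 67 − 8q = 39.25 + 7.8q → q* = 1.7563, p* = 52.9494.
With the tax, the buyer price exceeds the seller price by 14.3: (67 − 8q) − (39.25 + 7.8q) = 14.3 → q' = 0.8513.
Δq = 1.7563 − 0.8513 = 0.905; the wedge equals the tax, 14.3.
Welfare loss = ½ × 0.905 × 14.3 = €6.47.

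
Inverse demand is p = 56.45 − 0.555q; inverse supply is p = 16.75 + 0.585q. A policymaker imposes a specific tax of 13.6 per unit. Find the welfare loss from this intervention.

Competitive equilibrium: 56.45 − 0.555q = 16.75 + 0.585q → q* = 34.8246, p* = 37.1224.
With the tax, the buyer price exceeds the seller price by 13.6: (56.45 − 0.555q) − (16.75 + 0.585q) = 13.6 → q' = 22.8947.
Δq = 34.8246 − 22.8947 = 11.9299; the wedge equals the tax, 13.6.
The triangle = ½ × 11.9299 × 13.6 = 81.12.

81.12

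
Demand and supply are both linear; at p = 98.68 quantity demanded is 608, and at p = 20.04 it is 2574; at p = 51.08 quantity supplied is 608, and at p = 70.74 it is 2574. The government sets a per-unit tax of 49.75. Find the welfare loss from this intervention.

24750.625

Demand slope = (20.04 − 98.68)/(2574 − 608) = −0.04, so p = 123 − 0.04q.
Supply slope = (70.74 − 51.08)/(2574 − 608) = 0.01, so p = 45 + 0.01q.
Competitive equilibrium: 123 − 0.04q = 45 + 0.01q → q* = 1560, p* = 60.6.
With the tax, the buyer price exceeds the seller price by 49.75: (123 − 0.04q) − (45 + 0.01q) = 49.75 → q' = 565.
Δq = 1560 − 565 = 995; the wedge equals the tax, 49.75.
DWL = ½ × 995 × 49.75 = 24750.625.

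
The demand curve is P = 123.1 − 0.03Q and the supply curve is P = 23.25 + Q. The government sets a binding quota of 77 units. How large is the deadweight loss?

204.80

Competitive equilibrium: 123.1 − 0.03Q = 23.25 + Q → Q* = 96.9417, P* = 120.1917.
At Q = 77: demand price = 123.1 − 0.03·77 = 120.79; supply price = 23.25 + 1·77 = 100.25.
ΔQ = 96.9417 − 77 = 19.9417; wedge = 120.79 − 100.25 = 20.54.
DWL = ½ × 19.9417 × 20.54 = 204.80.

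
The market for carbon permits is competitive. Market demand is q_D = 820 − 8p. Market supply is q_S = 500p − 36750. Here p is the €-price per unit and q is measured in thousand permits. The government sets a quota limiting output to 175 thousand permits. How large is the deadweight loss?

€180.71 thousand

In inverse form: demand p = 102.5 − 0.125q, supply p = 73.5 + 0.002q.
Competitive equilibrium: 102.5 − 0.125q = 73.5 + 0.002q → q* = 228.3465, p* = 73.9567.
At q = 175: demand price = 102.5 − 0.125·175 = 80.625; supply price = 73.5 + 0.002·175 = 73.85.
Δq = 228.3465 − 175 = 53.3465; wedge = 80.625 − 73.85 = 6.775.
The triangle = ½ × 53.3465 × 6.775 = €180.71 thousand.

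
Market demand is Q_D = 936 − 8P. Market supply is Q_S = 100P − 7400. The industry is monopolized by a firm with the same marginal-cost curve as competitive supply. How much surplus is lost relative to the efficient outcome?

In inverse form: demand P = 117 − 0.125Q, supply P = 74 + 0.01Q.
Competitive equilibrium: 117 − 0.125Q = 74 + 0.01Q → Q* = 318.51852, P* = 77.18519.
Marginal revenue: MR = 117 − 0.25Q. Set MR = MC: 117 − 0.25Q = 74 + 0.01Q → Q_m = 165.38462.
Price P_m = 117 − 0.125·165.38462 = 96.32692; MC(Q_m) = 74 + 0.01·165.38462 = 75.65385.
Competitive Q* = 318.51852, so ΔQ = 153.1339; wedge = 96.32692 − 75.65385 = 20.67307.
DWL = ½ × 153.1339 × 20.67307 = 1582.87.

1582.87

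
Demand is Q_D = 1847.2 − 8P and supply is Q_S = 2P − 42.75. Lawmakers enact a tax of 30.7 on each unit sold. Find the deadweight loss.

753.992

In inverse form: demand P = 230.9 − 0.125Q, supply P = 21.375 + 0.5Q.
Competitive equilibrium: 230.9 − 0.125Q = 21.375 + 0.5Q → Q* = 335.24, P* = 188.995.
With the tax, the buyer price exceeds the seller price by 30.7: (230.9 − 0.125Q) − (21.375 + 0.5Q) = 30.7 → Q' = 286.12.
ΔQ = 335.24 − 286.12 = 49.12; the wedge equals the tax, 30.7.
The triangle = ½ × 49.12 × 30.7 = 753.992.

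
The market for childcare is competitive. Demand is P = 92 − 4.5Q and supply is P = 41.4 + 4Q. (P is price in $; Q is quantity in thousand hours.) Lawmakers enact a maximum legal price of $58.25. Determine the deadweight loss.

$12.87 thousand

Competitive equilibrium: 92 − 4.5Q = 41.4 + 4Q → Q* = 5.9529, P* = 65.2118.
At the ceiling P = 58.25, quantity supplied = (58.25 − 41.4)/4 = 4.2125.
Willingness to pay at Q' = 4.2125: 92 − 4.5·4.2125 = 73.0438.
ΔQ = 5.9529 − 4.2125 = 1.7404; wedge = 73.0438 − 58.25 = 14.7938.
Deadweight loss = ½ × 1.7404 × 14.7938 = $12.87 thousand.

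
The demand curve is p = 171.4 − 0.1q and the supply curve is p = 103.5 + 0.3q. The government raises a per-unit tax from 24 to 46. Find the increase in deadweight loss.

Competitive equilibrium: 171.4 − 0.1q = 103.5 + 0.3q → q* = 169.75, p* = 154.425.
For a per-unit tax t: Δq = t/0.4, so DWL = ½·t·(t/0.4) = t²/0.8.
At t = 24: DWL = 720. At t = 46: DWL = 2645.
Increase = 2645 − 720 = 1925.

1925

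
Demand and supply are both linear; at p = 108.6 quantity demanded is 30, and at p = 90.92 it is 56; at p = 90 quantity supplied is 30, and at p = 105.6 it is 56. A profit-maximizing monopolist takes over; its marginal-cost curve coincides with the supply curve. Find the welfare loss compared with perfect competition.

Demand slope = (90.92 − 108.6)/(56 − 30) = −0.68, so p = 129 − 0.68q.
Supply slope = (105.6 − 90)/(56 − 30) = 0.6, so p = 72 + 0.6q.
Competitive equilibrium: 129 − 0.68q = 72 + 0.6q → q* = 44.5313, p* = 98.7188.
Marginal revenue: MR = 129 − 1.36q. Set MR = MC: 129 − 1.36q = 72 + 0.6q → q_m = 29.0816.
Price p_m = 129 − 0.68·29.0816 = 109.2245; MC(q_m) = 72 + 0.6·29.0816 = 89.449.
Competitive q* = 44.5313, so Δq = 15.4497; wedge = 109.2245 − 89.449 = 19.7755.
Deadweight loss = ½ × 15.4497 × 19.7755 = 152.76.

152.76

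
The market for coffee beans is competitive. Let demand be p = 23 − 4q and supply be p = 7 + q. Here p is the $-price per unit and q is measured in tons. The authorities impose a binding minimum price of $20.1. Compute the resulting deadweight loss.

Competitive equilibrium: 23 − 4q = 7 + q → q* = 3.2, p* = 10.2.
At the floor p = 20.1, quantity demanded = (23 − 20.1)/4 = 0.725.
Sellers' marginal cost at q' = 0.725: 7 + 1·0.725 = 7.725.
Δq = 3.2 − 0.725 = 2.475; wedge = 20.1 − 7.725 = 12.375.
DWL = ½ × 2.475 × 12.375 = $15.31.

$15.31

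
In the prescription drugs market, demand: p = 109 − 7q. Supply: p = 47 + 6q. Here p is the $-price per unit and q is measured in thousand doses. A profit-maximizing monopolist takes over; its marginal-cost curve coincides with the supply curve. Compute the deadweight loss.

Competitive equilibrium: 109 − 7q = 47 + 6q → q* = 4.7692, p* = 75.6154.
Marginal revenue: MR = 109 − 14q. Set MR = MC: 109 − 14q = 47 + 6q → q_m = 3.1.
Price p_m = 109 − 7·3.1 = 87.3; MC(q_m) = 47 + 6·3.1 = 65.6.
Competitive q* = 4.7692, so Δq = 1.6692; wedge = 87.3 − 65.6 = 21.7.
The triangle = ½ × 1.6692 × 21.7 = $18.11 thousand.

$18.11 thousand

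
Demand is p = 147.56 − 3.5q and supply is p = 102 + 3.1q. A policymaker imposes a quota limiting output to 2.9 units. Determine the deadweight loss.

52.88

Competitive equilibrium: 147.56 − 3.5q = 102 + 3.1q → q* = 6.903, p* = 123.3994.
At q = 2.9: demand price = 147.56 − 3.5·2.9 = 137.41; supply price = 102 + 3.1·2.9 = 110.99.
Δq = 6.903 − 2.9 = 4.003; wedge = 137.41 − 110.99 = 26.42.
Welfare loss = ½ × 4.003 × 26.42 = 52.88.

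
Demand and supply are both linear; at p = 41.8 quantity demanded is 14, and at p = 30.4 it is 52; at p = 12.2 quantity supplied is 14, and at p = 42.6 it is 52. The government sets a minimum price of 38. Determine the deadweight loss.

111.57

Demand slope = (30.4 − 41.8)/(52 − 14) = −0.3, so p = 46 − 0.3q.
Supply slope = (42.6 − 12.2)/(52 − 14) = 0.8, so p = 1 + 0.8q.
Competitive equilibrium: 46 − 0.3q = 1 + 0.8q → q* = 40.90909, p* = 33.72727.
At the floor p = 38, quantity demanded = (46 − 38)/0.3 = 26.66667.
Sellers' marginal cost at q' = 26.66667: 1 + 0.8·26.66667 = 22.33334.
Δq = 40.90909 − 26.66667 = 14.24242; wedge = 38 − 22.33334 = 15.66666.
DWL = ½ × 14.24242 × 15.66666 = 111.57.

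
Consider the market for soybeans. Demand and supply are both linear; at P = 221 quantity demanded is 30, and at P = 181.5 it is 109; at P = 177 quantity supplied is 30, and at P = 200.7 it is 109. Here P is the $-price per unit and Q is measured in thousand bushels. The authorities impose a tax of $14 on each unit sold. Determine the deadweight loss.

Demand slope = (181.5 − 221)/(109 − 30) = −0.5, so P = 236 − 0.5Q.
Supply slope = (200.7 − 177)/(109 − 30) = 0.3, so P = 168 + 0.3Q.
Competitive equilibrium: 236 − 0.5Q = 168 + 0.3Q → Q* = 85, P* = 193.5.
With the tax, the buyer price exceeds the seller price by 14: (236 − 0.5Q) − (168 + 0.3Q) = 14 → Q' = 67.5.
ΔQ = 85 − 67.5 = 17.5; the wedge equals the tax, 14.
DWL = ½ × 17.5 × 14 = $122.50 thousand.

$122.50 thousand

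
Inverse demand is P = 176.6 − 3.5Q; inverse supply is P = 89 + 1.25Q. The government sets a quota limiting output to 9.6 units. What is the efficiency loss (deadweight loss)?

185.68

Competitive equilibrium: 176.6 − 3.5Q = 89 + 1.25Q → Q* = 18.4421, P* = 112.0526.
At Q = 9.6: demand price = 176.6 − 3.5·9.6 = 143; supply price = 89 + 1.25·9.6 = 101.
ΔQ = 18.4421 − 9.6 = 8.8421; wedge = 143 − 101 = 42.
DWL = ½ × 8.8421 × 42 = 185.68.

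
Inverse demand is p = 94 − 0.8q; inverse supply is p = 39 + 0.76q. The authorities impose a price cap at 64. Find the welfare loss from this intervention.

Competitive equilibrium: 94 − 0.8q = 39 + 0.76q → q* = 35.2564, p* = 65.7949.
At the ceiling p = 64, quantity supplied = (64 − 39)/0.76 = 32.8947.
Willingness to pay at q' = 32.8947: 94 − 0.8·32.8947 = 67.6842.
Δq = 35.2564 − 32.8947 = 2.3617; wedge = 67.6842 − 64 = 3.6842.
The triangle = ½ × 2.3617 × 3.6842 = 4.35.

4.35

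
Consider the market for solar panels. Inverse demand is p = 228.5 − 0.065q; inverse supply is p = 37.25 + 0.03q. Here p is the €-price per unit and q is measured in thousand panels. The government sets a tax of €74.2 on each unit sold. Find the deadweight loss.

Competitive equilibrium: 228.5 − 0.065q = 37.25 + 0.03q → q* = 2013.1579, p* = 97.6447.
With the tax, the buyer price exceeds the seller price by 74.2: (228.5 − 0.065q) − (37.25 + 0.03q) = 74.2 → q' = 1232.1053.
Δq = 2013.1579 − 1232.1053 = 781.0526; the wedge equals the tax, 74.2.
DWL = ½ × 781.0526 × 74.2 = €28977.05 thousand.

€28977.05 thousand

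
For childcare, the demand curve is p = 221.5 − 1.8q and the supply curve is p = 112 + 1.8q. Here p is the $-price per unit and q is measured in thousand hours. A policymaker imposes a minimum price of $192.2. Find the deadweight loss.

Competitive equilibrium: 221.5 − 1.8q = 112 + 1.8q → q* = 30.41667, p* = 166.75.
At the floor p = 192.2, quantity demanded = (221.5 − 192.2)/1.8 = 16.27778.
Sellers' marginal cost at q' = 16.27778: 112 + 1.8·16.27778 = 141.3.
Δq = 30.41667 − 16.27778 = 14.13889; wedge = 192.2 − 141.3 = 50.9.
Welfare loss = ½ × 14.13889 × 50.9 = $359.83 thousand.

$359.83 thousand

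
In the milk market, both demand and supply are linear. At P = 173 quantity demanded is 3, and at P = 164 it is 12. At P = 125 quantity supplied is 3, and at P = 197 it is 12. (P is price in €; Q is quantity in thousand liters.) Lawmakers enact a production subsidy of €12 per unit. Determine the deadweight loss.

Demand slope = (164 − 173)/(12 − 3) = −1, so P = 176 − Q.
Supply slope = (197 − 125)/(12 − 3) = 8, so P = 101 + 8Q.
Competitive equilibrium: 176 − Q = 101 + 8Q → Q* = 8.3333, P* = 167.6667.
The subsidy lowers effective supply by 12: P = 89 + 8Q.
New quantity: 176 − Q = 89 + 8Q → Q' = 9.6667.
Overproduction ΔQ = 9.6667 − 8.3333 = 1.3334; wedge = subsidy = 12.
The triangle = ½ × 1.3334 × 12 = €8 thousand.

€8 thousand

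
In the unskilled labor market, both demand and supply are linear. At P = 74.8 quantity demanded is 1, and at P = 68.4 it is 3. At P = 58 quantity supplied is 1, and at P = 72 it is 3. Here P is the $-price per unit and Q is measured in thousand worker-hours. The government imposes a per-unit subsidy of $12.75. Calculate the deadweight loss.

$7.97 thousand

Demand slope = (68.4 − 74.8)/(3 − 1) = −3.2, so P = 78 − 3.2Q.
Supply slope = (72 − 58)/(3 − 1) = 7, so P = 51 + 7Q.
Competitive equilibrium: 78 − 3.2Q = 51 + 7Q → Q* = 2.6471, P* = 69.5294.
The subsidy lowers effective supply by 12.75: P = 38.25 + 7Q.
New quantity: 78 − 3.2Q = 38.25 + 7Q → Q' = 3.8971.
Overproduction ΔQ = 3.8971 − 2.6471 = 1.25; wedge = subsidy = 12.75.
The triangle = ½ × 1.25 × 12.75 = $7.97 thousand.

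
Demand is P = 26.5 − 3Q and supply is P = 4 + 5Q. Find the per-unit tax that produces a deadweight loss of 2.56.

6.4

Competitive equilibrium: 26.5 − 3Q = 4 + 5Q → Q* = 2.8125, P* = 18.0625.
A tax t gives ΔQ = t/8 and wedge t, so DWL = t²/16.
t²/16 = 2.56 → t² = 40.96 → t = 6.4.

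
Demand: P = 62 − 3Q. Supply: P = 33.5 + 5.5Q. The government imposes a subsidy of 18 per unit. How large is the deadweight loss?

19.06

Competitive equilibrium: 62 − 3Q = 33.5 + 5.5Q → Q* = 3.3529, P* = 51.9412.
The subsidy lowers effective supply by 18: P = 15.5 + 5.5Q.
New quantity: 62 − 3Q = 15.5 + 5.5Q → Q' = 5.4706.
Overproduction ΔQ = 5.4706 − 3.3529 = 2.1177; wedge = subsidy = 18.
Welfare loss = ½ × 2.1177 × 18 = 19.06.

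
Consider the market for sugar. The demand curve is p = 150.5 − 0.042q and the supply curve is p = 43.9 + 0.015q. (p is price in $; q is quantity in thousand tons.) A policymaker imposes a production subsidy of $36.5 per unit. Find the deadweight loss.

$11686.40 thousand

Competitive equilibrium: 150.5 − 0.042q = 43.9 + 0.015q → q* = 1870.1754, p* = 71.9526.
The subsidy lowers effective supply by 36.5: p = 7.4 + 0.015q.
New quantity: 150.5 − 0.042q = 7.4 + 0.015q → q' = 2510.5263.
Overproduction Δq = 2510.5263 − 1870.1754 = 640.3509; wedge = subsidy = 36.5.
Deadweight loss = ½ × 640.3509 × 36.5 = $11686.40 thousand.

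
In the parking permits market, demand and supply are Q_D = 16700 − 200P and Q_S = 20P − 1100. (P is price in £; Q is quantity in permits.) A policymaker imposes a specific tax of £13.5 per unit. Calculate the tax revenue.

£3681.82

In inverse form: demand P = 83.5 − 0.005Q, supply P = 55 + 0.05Q.
Competitive equilibrium: 83.5 − 0.005Q = 55 + 0.05Q → Q* = 518.1818, P* = 80.9091.
With the tax, the buyer price exceeds the seller price by 13.5: (83.5 − 0.005Q) − (55 + 0.05Q) = 13.5 → Q' = 272.7273.
Tax revenue = 13.5 × 272.7273 = £3681.82.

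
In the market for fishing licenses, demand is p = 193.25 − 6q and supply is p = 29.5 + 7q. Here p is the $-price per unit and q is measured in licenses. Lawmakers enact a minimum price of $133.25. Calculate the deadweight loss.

Competitive equilibrium: 193.25 − 6q = 29.5 + 7q → q* = 12.5962, p* = 117.6731.
At the floor p = 133.25, quantity demanded = (193.25 − 133.25)/6 = 10.
Sellers' marginal cost at q' = 10: 29.5 + 7·10 = 99.5.
Δq = 12.5962 − 10 = 2.5962; wedge = 133.25 − 99.5 = 33.75.
Deadweight loss = ½ × 2.5962 × 33.75 = $43.81.

$43.81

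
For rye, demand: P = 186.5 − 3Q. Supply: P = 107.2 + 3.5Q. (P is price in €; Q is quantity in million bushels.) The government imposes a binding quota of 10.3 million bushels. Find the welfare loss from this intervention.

€11.73 million

Competitive equilibrium: 186.5 − 3Q = 107.2 + 3.5Q → Q* = 12.2, P* = 149.9.
At Q = 10.3: demand price = 186.5 − 3·10.3 = 155.6; supply price = 107.2 + 3.5·10.3 = 143.25.
ΔQ = 12.2 − 10.3 = 1.9; wedge = 155.6 − 143.25 = 12.35.
The triangle = ½ × 1.9 × 12.35 = €11.73 million.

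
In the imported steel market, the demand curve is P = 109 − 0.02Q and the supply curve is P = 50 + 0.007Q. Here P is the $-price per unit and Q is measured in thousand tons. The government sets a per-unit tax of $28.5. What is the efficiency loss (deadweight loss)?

Competitive equilibrium: 109 − 0.02Q = 50 + 0.007Q → Q* = 2185.1852, P* = 65.2963.
With the tax, the buyer price exceeds the seller price by 28.5: (109 − 0.02Q) − (50 + 0.007Q) = 28.5 → Q' = 1129.6296.
ΔQ = 2185.1852 − 1129.6296 = 1055.5556; the wedge equals the tax, 28.5.
DWL = ½ × 1055.5556 × 28.5 = $15041.67 thousand.

$15041.67 thousand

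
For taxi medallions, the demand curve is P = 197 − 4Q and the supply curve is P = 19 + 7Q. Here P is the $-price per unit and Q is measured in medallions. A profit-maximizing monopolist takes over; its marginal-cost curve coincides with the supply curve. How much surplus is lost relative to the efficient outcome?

Competitive equilibrium: 197 − 4Q = 19 + 7Q → Q* = 16.1818, P* = 132.2727.
Marginal revenue: MR = 197 − 8Q. Set MR = MC: 197 − 8Q = 19 + 7Q → Q_m = 11.8667.
Price P_m = 197 − 4·11.8667 = 149.5332; MC(Q_m) = 19 + 7·11.8667 = 102.0669.
Competitive Q* = 16.1818, so ΔQ = 4.3151; wedge = 149.5332 − 102.0669 = 47.4663.
Welfare loss = ½ × 4.3151 × 47.4663 = $102.41.

$102.41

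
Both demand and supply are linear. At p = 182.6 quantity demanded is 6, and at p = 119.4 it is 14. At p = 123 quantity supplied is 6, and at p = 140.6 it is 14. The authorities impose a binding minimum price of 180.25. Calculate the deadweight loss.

Demand slope = (119.4 − 182.6)/(14 − 6) = −7.9, so p = 230 − 7.9q.
Supply slope = (140.6 − 123)/(14 − 6) = 2.2, so p = 109.8 + 2.2q.
Competitive equilibrium: 230 − 7.9q = 109.8 + 2.2q → q* = 11.901, p* = 135.9822.
At the floor p = 180.25, quantity demanded = (230 − 180.25)/7.9 = 6.2975.
Sellers' marginal cost at q' = 6.2975: 109.8 + 2.2·6.2975 = 123.6545.
Δq = 11.901 − 6.2975 = 5.6035; wedge = 180.25 − 123.6545 = 56.5955.
DWL = ½ × 5.6035 × 56.5955 = 158.57.

158.57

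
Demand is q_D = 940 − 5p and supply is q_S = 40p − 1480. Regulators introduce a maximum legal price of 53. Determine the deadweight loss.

108.89

In inverse form: demand p = 188 − 0.2q, supply p = 37 + 0.025q.
Competitive equilibrium: 188 − 0.2q = 37 + 0.025q → q* = 671.1111, p* = 53.7778.
At the ceiling p = 53, quantity supplied = (53 − 37)/0.025 = 640.
Willingness to pay at q' = 640: 188 − 0.2·640 = 60.
Δq = 671.1111 − 640 = 31.1111; wedge = 60 − 53 = 7.
Welfare loss = ½ × 31.1111 × 7 = 108.89.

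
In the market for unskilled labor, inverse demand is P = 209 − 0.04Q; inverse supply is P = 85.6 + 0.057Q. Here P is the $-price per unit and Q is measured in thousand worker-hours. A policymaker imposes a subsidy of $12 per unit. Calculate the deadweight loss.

$742.27 thousand

Competitive equilibrium: 209 − 0.04Q = 85.6 + 0.057Q → Q* = 1272.1649, P* = 158.1134.
The subsidy lowers effective supply by 12: P = 73.6 + 0.057Q.
New quantity: 209 − 0.04Q = 73.6 + 0.057Q → Q' = 1395.8763.
Overproduction ΔQ = 1395.8763 − 1272.1649 = 123.7114; wedge = subsidy = 12.
The triangle = ½ × 123.7114 × 12 = $742.27 thousand.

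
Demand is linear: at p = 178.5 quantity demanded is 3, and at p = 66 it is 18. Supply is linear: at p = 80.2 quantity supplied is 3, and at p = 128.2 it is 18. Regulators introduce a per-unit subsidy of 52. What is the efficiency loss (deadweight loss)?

Demand slope = (66 − 178.5)/(18 − 3) = −7.5, so p = 201 − 7.5q.
Supply slope = (128.2 − 80.2)/(18 − 3) = 3.2, so p = 70.6 + 3.2q.
Competitive equilibrium: 201 − 7.5q = 70.6 + 3.2q → q* = 12.18692, p* = 109.59813.
The subsidy lowers effective supply by 52: p = 18.6 + 3.2q.
New quantity: 201 − 7.5q = 18.6 + 3.2q → q' = 17.04673.
Overproduction Δq = 17.04673 − 12.18692 = 4.85981; wedge = subsidy = 52.
Deadweight loss = ½ × 4.85981 × 52 = 126.36.

126.36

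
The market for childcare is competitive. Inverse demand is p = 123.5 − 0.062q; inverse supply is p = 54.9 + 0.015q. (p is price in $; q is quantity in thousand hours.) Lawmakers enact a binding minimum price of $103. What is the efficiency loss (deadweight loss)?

Competitive equilibrium: 123.5 − 0.062q = 54.9 + 0.015q → q* = 890.9091, p* = 68.2636.
At the floor p = 103, quantity demanded = (123.5 − 103)/0.062 = 330.6452.
Sellers' marginal cost at q' = 330.6452: 54.9 + 0.015·330.6452 = 59.8597.
Δq = 890.9091 − 330.6452 = 560.2639; wedge = 103 − 59.8597 = 43.1403.
The triangle = ½ × 560.2639 × 43.1403 = $12084.98 thousand.

$12084.98 thousand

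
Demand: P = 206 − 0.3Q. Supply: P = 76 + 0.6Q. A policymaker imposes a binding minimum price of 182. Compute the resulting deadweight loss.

Competitive equilibrium: 206 − 0.3Q = 76 + 0.6Q → Q* = 144.4444, P* = 162.6667.
At the floor P = 182, quantity demanded = (206 − 182)/0.3 = 80.
Sellers' marginal cost at Q' = 80: 76 + 0.6·80 = 124.
ΔQ = 144.4444 − 80 = 64.4444; wedge = 182 − 124 = 58.
Deadweight loss = ½ × 64.4444 × 58 = 1868.89.

1868.89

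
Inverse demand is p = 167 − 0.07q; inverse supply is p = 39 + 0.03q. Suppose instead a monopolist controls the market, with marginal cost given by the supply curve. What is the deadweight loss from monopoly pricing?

Competitive equilibrium: 167 − 0.07q = 39 + 0.03q → q* = 1280, p* = 77.4.
Marginal revenue: MR = 167 − 0.14q. Set MR = MC: 167 − 0.14q = 39 + 0.03q → q_m = 752.9412.
Price p_m = 167 − 0.07·752.9412 = 114.2941; MC(q_m) = 39 + 0.03·752.9412 = 61.5882.
Competitive q* = 1280, so Δq = 527.0588; wedge = 114.2941 − 61.5882 = 52.7059.
DWL = ½ × 527.0588 × 52.7059 = 13889.55.

13889.55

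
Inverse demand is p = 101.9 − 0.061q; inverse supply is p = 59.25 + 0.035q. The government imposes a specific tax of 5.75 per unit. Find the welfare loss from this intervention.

Competitive equilibrium: 101.9 − 0.061q = 59.25 + 0.035q → q* = 444.2708, p* = 74.7995.
With the tax, the buyer price exceeds the seller price by 5.75: (101.9 − 0.061q) − (59.25 + 0.035q) = 5.75 → q' = 384.375.
Δq = 444.2708 − 384.375 = 59.8958; the wedge equals the tax, 5.75.
DWL = ½ × 59.8958 × 5.75 = 172.20.

172.20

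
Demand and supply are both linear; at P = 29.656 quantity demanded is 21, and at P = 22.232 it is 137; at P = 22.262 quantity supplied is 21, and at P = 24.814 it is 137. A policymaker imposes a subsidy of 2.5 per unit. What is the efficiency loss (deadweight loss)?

36.34

Demand slope = (22.232 − 29.656)/(137 − 21) = −0.064, so P = 31 − 0.064Q.
Supply slope = (24.814 − 22.262)/(137 − 21) = 0.022, so P = 21.8 + 0.022Q.
Competitive equilibrium: 31 − 0.064Q = 21.8 + 0.022Q → Q* = 106.9767, P* = 24.1535.
The subsidy lowers effective supply by 2.5: P = 19.3 + 0.022Q.
New quantity: 31 − 0.064Q = 19.3 + 0.022Q → Q' = 136.0465.
Overproduction ΔQ = 136.0465 − 106.9767 = 29.0698; wedge = subsidy = 2.5.
DWL = ½ × 29.0698 × 2.5 = 36.34.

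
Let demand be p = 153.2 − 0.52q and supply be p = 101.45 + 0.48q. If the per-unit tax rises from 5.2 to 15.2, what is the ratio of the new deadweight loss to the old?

Competitive equilibrium: 153.2 − 0.52q = 101.45 + 0.48q → q* = 51.75, p* = 126.29.
For a per-unit tax t: Δq = t/1, so DWL = ½·t·(t/1) = t²/2.
At t = 5.2: DWL = 13.52. At t = 15.2: DWL = 115.52.
Ratio = (15.2/5.2)² = 8.544.

8.544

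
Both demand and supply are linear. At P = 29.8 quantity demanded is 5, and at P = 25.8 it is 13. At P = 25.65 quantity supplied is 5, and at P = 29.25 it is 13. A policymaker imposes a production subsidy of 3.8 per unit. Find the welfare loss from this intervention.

7.60

Demand slope = (25.8 − 29.8)/(13 − 5) = −0.5, so P = 32.3 − 0.5Q.
Supply slope = (29.25 − 25.65)/(13 − 5) = 0.45, so P = 23.4 + 0.45Q.
Competitive equilibrium: 32.3 − 0.5Q = 23.4 + 0.45Q → Q* = 9.3684, P* = 27.6158.
The subsidy lowers effective supply by 3.8: P = 19.6 + 0.45Q.
New quantity: 32.3 − 0.5Q = 19.6 + 0.45Q → Q' = 13.3684.
Overproduction ΔQ = 13.3684 − 9.3684 = 4; wedge = subsidy = 3.8.
Deadweight loss = ½ × 4 × 3.8 = 7.60.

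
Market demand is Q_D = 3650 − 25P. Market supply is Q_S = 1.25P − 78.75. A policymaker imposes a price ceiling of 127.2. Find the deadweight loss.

In inverse form: demand P = 146 − 0.04Q, supply P = 63 + 0.8Q.
Competitive equilibrium: 146 − 0.04Q = 63 + 0.8Q → Q* = 98.8095, P* = 142.0476.
At the ceiling P = 127.2, quantity supplied = (127.2 − 63)/0.8 = 80.25.
Willingness to pay at Q' = 80.25: 146 − 0.04·80.25 = 142.79.
ΔQ = 98.8095 − 80.25 = 18.5595; wedge = 142.79 − 127.2 = 15.59.
Deadweight loss = ½ × 18.5595 × 15.59 = 144.67.

144.67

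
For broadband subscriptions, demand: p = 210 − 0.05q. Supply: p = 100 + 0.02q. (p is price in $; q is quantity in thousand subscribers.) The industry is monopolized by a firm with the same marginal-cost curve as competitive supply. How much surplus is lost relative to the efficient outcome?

Competitive equilibrium: 210 − 0.05q = 100 + 0.02q → q* = 1571.42857, p* = 131.42857.
Marginal revenue: MR = 210 − 0.1q. Set MR = MC: 210 − 0.1q = 100 + 0.02q → q_m = 916.66667.
Price p_m = 210 − 0.05·916.66667 = 164.16667; MC(q_m) = 100 + 0.02·916.66667 = 118.33333.
Competitive q* = 1571.42857, so Δq = 654.7619; wedge = 164.16667 − 118.33333 = 45.83334.
Welfare loss = ½ × 654.7619 × 45.83334 = $15004.96 thousand.

$15004.96 thousand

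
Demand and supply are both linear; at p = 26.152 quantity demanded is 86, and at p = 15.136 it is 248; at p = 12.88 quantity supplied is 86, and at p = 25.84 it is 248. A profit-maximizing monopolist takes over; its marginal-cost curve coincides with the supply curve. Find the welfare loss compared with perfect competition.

Demand slope = (15.136 − 26.152)/(248 − 86) = −0.068, so p = 32 − 0.068q.
Supply slope = (25.84 − 12.88)/(248 − 86) = 0.08, so p = 6 + 0.08q.
Competitive equilibrium: 32 − 0.068q = 6 + 0.08q → q* = 175.6757, p* = 20.0541.
Marginal revenue: MR = 32 − 0.136q. Set MR = MC: 32 − 0.136q = 6 + 0.08q → q_m = 120.3704.
Price p_m = 32 − 0.068·120.3704 = 23.8148; MC(q_m) = 6 + 0.08·120.3704 = 15.6296.
Competitive q* = 175.6757, so Δq = 55.3053; wedge = 23.8148 − 15.6296 = 8.1852.
The triangle = ½ × 55.3053 × 8.1852 = 226.34.

226.34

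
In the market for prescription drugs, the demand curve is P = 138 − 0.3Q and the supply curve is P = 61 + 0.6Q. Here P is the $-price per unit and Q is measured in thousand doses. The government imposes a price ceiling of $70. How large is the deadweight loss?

Competitive equilibrium: 138 − 0.3Q = 61 + 0.6Q → Q* = 85.5556, P* = 112.3333.
At the ceiling P = 70, quantity supplied = (70 − 61)/0.6 = 15.
Willingness to pay at Q' = 15: 138 − 0.3·15 = 133.5.
ΔQ = 85.5556 − 15 = 70.5556; wedge = 133.5 − 70 = 63.5.
DWL = ½ × 70.5556 × 63.5 = $2240.14 thousand.

$2240.14 thousand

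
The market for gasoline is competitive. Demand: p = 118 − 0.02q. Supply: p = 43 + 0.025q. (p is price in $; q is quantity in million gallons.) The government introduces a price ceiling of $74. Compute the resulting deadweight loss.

$4096 million

Competitive equilibrium: 118 − 0.02q = 43 + 0.025q → q* = 1666.6667, p* = 84.6667.
At the ceiling p = 74, quantity supplied = (74 − 43)/0.025 = 1240.
Willingness to pay at q' = 1240: 118 − 0.02·1240 = 93.2.
Δq = 1666.6667 − 1240 = 426.6667; wedge = 93.2 − 74 = 19.2.
The triangle = ½ × 426.6667 × 19.2 = $4096 million.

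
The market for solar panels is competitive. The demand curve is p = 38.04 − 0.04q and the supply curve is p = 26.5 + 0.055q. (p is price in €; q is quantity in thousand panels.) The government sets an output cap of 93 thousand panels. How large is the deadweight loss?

Competitive equilibrium: 38.04 − 0.04q = 26.5 + 0.055q → q* = 121.4737, p* = 33.1811.
At q = 93: demand price = 38.04 − 0.04·93 = 34.32; supply price = 26.5 + 0.055·93 = 31.615.
Δq = 121.4737 − 93 = 28.4737; wedge = 34.32 − 31.615 = 2.705.
Welfare loss = ½ × 28.4737 × 2.705 = €38.51 thousand.

€38.51 thousand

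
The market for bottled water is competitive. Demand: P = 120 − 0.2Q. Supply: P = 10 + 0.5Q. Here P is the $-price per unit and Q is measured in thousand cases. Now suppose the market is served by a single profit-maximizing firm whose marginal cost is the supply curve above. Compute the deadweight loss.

Competitive equilibrium: 120 − 0.2Q = 10 + 0.5Q → Q* = 157.1429, P* = 88.5714.
Marginal revenue: MR = 120 − 0.4Q. Set MR = MC: 120 − 0.4Q = 10 + 0.5Q → Q_m = 122.2222.
Price P_m = 120 − 0.2·122.2222 = 95.5556; MC(Q_m) = 10 + 0.5·122.2222 = 71.1111.
Competitive Q* = 157.1429, so ΔQ = 34.9207; wedge = 95.5556 − 71.1111 = 24.4445.
DWL = ½ × 34.9207 × 24.4445 = $426.81 thousand.

$426.81 thousand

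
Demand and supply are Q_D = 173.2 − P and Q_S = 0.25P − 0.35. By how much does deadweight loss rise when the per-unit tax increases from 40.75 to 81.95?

505.524

In inverse form: demand P = 173.2 − Q, supply P = 1.4 + 4Q.
Competitive equilibrium: 173.2 − Q = 1.4 + 4Q → Q* = 34.36, P* = 138.84.
For a per-unit tax t: ΔQ = t/5, so DWL = ½·t·(t/5) = t²/10.
At t = 40.75: DWL = 166.056. At t = 81.95: DWL = 671.58.
Increase = 671.58 − 166.056 = 505.524.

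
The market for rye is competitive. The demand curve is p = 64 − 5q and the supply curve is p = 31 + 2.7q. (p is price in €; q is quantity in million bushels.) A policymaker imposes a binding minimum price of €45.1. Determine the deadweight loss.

€0.98 million

Competitive equilibrium: 64 − 5q = 31 + 2.7q → q* = 4.2857, p* = 42.5714.
At the floor p = 45.1, quantity demanded = (64 − 45.1)/5 = 3.78.
Sellers' marginal cost at q' = 3.78: 31 + 2.7·3.78 = 41.206.
Δq = 4.2857 − 3.78 = 0.5057; wedge = 45.1 − 41.206 = 3.894.
DWL = ½ × 0.5057 × 3.894 = €0.98 million.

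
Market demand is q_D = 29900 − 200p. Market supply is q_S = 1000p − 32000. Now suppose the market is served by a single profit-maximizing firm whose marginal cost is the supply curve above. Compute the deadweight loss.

237710.92

In inverse form: demand p = 149.5 − 0.005q, supply p = 32 + 0.001q.
Competitive equilibrium: 149.5 − 0.005q = 32 + 0.001q → q* = 19583.333333, p* = 51.583333.
Marginal revenue: MR = 149.5 − 0.01q. Set MR = MC: 149.5 − 0.01q = 32 + 0.001q → q_m = 10681.818182.
Price p_m = 149.5 − 0.005·10681.818182 = 96.090909; MC(q_m) = 32 + 0.001·10681.818182 = 42.681818.
Competitive q* = 19583.333333, so Δq = 8901.515151; wedge = 96.090909 − 42.681818 = 53.409091.
The triangle = ½ × 8901.515151 × 53.409091 = 237710.92.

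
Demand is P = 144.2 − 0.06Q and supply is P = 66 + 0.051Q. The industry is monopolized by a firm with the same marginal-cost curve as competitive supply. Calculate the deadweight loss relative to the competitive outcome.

Competitive equilibrium: 144.2 − 0.06Q = 66 + 0.051Q → Q* = 704.5045, P* = 101.9297.
Marginal revenue: MR = 144.2 − 0.12Q. Set MR = MC: 144.2 − 0.12Q = 66 + 0.051Q → Q_m = 457.3099.
Price P_m = 144.2 − 0.06·457.3099 = 116.7614; MC(Q_m) = 66 + 0.051·457.3099 = 89.3228.
Competitive Q* = 704.5045, so ΔQ = 247.1946; wedge = 116.7614 − 89.3228 = 27.4386.
Deadweight loss = ½ × 247.1946 × 27.4386 = 3391.34.

3391.34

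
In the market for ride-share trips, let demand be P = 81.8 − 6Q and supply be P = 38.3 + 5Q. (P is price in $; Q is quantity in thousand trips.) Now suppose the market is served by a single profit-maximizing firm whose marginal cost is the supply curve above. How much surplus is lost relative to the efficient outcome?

Competitive equilibrium: 81.8 − 6Q = 38.3 + 5Q → Q* = 3.9545, P* = 58.0727.
Marginal revenue: MR = 81.8 − 12Q. Set MR = MC: 81.8 − 12Q = 38.3 + 5Q → Q_m = 2.5588.
Price P_m = 81.8 − 6·2.5588 = 66.4472; MC(Q_m) = 38.3 + 5·2.5588 = 51.094.
Competitive Q* = 3.9545, so ΔQ = 1.3957; wedge = 66.4472 − 51.094 = 15.3532.
The triangle = ½ × 1.3957 × 15.3532 = $10.71 thousand.

$10.71 thousand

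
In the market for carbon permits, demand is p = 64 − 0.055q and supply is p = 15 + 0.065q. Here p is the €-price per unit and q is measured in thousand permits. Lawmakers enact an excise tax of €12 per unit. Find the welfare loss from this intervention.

Competitive equilibrium: 64 − 0.055q = 15 + 0.065q → q* = 408.3333, p* = 41.5417.
With the tax, the buyer price exceeds the seller price by 12: (64 − 0.055q) − (15 + 0.065q) = 12 → q' = 308.3333.
Δq = 408.3333 − 308.3333 = 100; the wedge equals the tax, 12.
Deadweight loss = ½ × 100 × 12 = €600 thousand.

€600 thousand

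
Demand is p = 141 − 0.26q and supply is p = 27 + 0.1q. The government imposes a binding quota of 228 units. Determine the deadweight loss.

Competitive equilibrium: 141 − 0.26q = 27 + 0.1q → q* = 316.6667, p* = 58.6667.
At q = 228: demand price = 141 − 0.26·228 = 81.72; supply price = 27 + 0.1·228 = 49.8.
Δq = 316.6667 − 228 = 88.6667; wedge = 81.72 − 49.8 = 31.92.
Deadweight loss = ½ × 88.6667 × 31.92 = 1415.12.

1415.12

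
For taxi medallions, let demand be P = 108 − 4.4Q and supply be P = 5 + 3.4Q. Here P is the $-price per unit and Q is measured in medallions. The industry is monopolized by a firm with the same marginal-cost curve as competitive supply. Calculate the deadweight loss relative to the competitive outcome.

Competitive equilibrium: 108 − 4.4Q = 5 + 3.4Q → Q* = 13.2051, P* = 49.8974.
Marginal revenue: MR = 108 − 8.8Q. Set MR = MC: 108 − 8.8Q = 5 + 3.4Q → Q_m = 8.4426.
Price P_m = 108 − 4.4·8.4426 = 70.8526; MC(Q_m) = 5 + 3.4·8.4426 = 33.7048.
Competitive Q* = 13.2051, so ΔQ = 4.7625; wedge = 70.8526 − 33.7048 = 37.1478.
Welfare loss = ½ × 4.7625 × 37.1478 = $88.46.

$88.46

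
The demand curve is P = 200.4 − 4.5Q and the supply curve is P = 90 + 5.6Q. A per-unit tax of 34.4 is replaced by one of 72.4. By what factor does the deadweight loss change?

4.430

Competitive equilibrium: 200.4 − 4.5Q = 90 + 5.6Q → Q* = 10.9307, P* = 151.2119.
For a per-unit tax t: ΔQ = t/10.1, so DWL = ½·t·(t/10.1) = t²/20.2.
At t = 34.4: DWL = 58.582. At t = 72.4: DWL = 259.493.
Ratio = (72.4/34.4)² = 4.430.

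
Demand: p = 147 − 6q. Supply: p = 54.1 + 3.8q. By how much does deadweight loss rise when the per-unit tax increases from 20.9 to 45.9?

85.20

Competitive equilibrium: 147 − 6q = 54.1 + 3.8q → q* = 9.4796, p* = 90.1224.
For a per-unit tax t: Δq = t/9.8, so DWL = ½·t·(t/9.8) = t²/19.6.
At t = 20.9: DWL = 22.286. At t = 45.9: DWL = 107.49.
Increase = 107.49 − 22.286 = 85.20.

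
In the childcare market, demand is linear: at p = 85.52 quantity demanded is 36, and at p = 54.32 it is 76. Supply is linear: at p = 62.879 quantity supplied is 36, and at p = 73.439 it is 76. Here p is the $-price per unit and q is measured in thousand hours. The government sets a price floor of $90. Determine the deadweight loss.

Demand slope = (54.32 − 85.52)/(76 − 36) = −0.78, so p = 113.6 − 0.78q.
Supply slope = (73.439 − 62.879)/(76 − 36) = 0.264, so p = 53.375 + 0.264q.
Competitive equilibrium: 113.6 − 0.78q = 53.375 + 0.264q → q* = 57.6868, p* = 68.6043.
At the floor p = 90, quantity demanded = (113.6 − 90)/0.78 = 30.2564.
Sellers' marginal cost at q' = 30.2564: 53.375 + 0.264·30.2564 = 61.3627.
Δq = 57.6868 − 30.2564 = 27.4304; wedge = 90 − 61.3627 = 28.6373.
Welfare loss = ½ × 27.4304 × 28.6373 = $392.77 thousand.

$392.77 thousand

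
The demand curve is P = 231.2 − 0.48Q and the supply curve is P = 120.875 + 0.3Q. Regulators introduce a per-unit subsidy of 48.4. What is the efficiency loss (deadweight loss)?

Competitive equilibrium: 231.2 − 0.48Q = 120.875 + 0.3Q → Q* = 141.4423, P* = 163.3077.
The subsidy lowers effective supply by 48.4: P = 72.475 + 0.3Q.
New quantity: 231.2 − 0.48Q = 72.475 + 0.3Q → Q' = 203.4936.
Overproduction ΔQ = 203.4936 − 141.4423 = 62.0513; wedge = subsidy = 48.4.
The triangle = ½ × 62.0513 × 48.4 = 1501.64.

1501.64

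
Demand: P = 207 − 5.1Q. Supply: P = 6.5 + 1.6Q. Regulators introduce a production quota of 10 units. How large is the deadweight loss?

Competitive equilibrium: 207 − 5.1Q = 6.5 + 1.6Q → Q* = 29.9254, P* = 54.3806.
At Q = 10: demand price = 207 − 5.1·10 = 156; supply price = 6.5 + 1.6·10 = 22.5.
ΔQ = 29.9254 − 10 = 19.9254; wedge = 156 − 22.5 = 133.5.
DWL = ½ × 19.9254 × 133.5 = 1330.02.

1330.02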